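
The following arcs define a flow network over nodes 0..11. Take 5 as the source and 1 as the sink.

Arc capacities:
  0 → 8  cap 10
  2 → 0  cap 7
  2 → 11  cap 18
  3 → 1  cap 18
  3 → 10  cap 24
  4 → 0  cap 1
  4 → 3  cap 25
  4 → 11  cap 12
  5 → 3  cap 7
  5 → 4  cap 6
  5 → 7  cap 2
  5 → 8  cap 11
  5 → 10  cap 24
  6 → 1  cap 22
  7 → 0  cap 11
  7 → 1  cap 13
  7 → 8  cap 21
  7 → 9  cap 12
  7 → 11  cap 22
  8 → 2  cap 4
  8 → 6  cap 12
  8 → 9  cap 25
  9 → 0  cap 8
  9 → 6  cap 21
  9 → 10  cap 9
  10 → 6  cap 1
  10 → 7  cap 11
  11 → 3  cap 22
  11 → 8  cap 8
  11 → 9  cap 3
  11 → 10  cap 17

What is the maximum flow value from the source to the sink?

augment #1: 5→3→1 bottleneck 7, total now 7
augment #2: 5→7→1 bottleneck 2, total now 9
augment #3: 5→4→3→1 bottleneck 6, total now 15
augment #4: 5→8→6→1 bottleneck 11, total now 26
augment #5: 5→10→6→1 bottleneck 1, total now 27
augment #6: 5→10→7→1 bottleneck 11, total now 38

Maximum flow value: 38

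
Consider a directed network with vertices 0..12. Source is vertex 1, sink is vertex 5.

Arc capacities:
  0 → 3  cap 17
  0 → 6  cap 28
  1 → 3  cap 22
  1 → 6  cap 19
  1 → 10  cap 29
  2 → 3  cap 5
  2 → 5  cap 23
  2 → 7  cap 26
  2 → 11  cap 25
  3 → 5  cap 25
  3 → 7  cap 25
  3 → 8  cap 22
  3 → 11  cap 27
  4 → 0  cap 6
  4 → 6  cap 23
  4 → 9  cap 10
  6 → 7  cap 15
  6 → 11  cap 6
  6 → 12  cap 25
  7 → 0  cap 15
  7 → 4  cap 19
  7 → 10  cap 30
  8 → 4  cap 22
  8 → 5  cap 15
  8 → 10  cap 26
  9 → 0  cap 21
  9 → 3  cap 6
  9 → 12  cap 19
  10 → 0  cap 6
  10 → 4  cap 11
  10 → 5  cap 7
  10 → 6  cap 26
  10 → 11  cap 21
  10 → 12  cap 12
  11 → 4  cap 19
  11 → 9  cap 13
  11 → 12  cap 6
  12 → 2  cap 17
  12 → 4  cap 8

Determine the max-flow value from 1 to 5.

augment #1: 1→3→5 bottleneck 22, total now 22
augment #2: 1→10→5 bottleneck 7, total now 29
augment #3: 1→6→12→2→5 bottleneck 17, total now 46
augment #4: 1→10→0→3→5 bottleneck 3, total now 49
augment #5: 1→10→0→3→8→5 bottleneck 3, total now 52
augment #6: 1→6→7→0→3→8→5 bottleneck 2, total now 54
augment #7: 1→10→4→0→3→8→5 bottleneck 6, total now 60
augment #8: 1→10→4→9→3→8→5 bottleneck 4, total now 64

Maximum flow value: 64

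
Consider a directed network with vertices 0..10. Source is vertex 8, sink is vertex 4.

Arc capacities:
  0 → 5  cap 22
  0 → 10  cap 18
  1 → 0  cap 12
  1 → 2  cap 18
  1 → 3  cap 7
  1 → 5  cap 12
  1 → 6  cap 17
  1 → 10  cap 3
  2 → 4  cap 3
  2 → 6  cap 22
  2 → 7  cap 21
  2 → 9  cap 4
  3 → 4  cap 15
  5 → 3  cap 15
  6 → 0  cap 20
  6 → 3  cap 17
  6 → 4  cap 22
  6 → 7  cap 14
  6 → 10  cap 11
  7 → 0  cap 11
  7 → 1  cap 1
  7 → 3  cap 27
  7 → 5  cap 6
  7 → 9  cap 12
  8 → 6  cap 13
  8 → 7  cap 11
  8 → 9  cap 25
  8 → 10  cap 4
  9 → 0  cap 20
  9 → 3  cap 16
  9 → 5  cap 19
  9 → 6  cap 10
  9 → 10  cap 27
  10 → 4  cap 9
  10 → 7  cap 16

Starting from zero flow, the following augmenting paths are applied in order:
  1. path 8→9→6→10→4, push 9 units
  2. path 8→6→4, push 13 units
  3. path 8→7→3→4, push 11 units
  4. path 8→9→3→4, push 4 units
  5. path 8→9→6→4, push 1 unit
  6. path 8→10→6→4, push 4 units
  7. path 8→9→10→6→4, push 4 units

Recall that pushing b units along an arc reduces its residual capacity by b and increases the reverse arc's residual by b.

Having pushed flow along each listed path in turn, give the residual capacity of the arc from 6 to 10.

after path 1 (8→9→6→10→4, push 9): res(6,10)=2
after path 2 (8→6→4, push 13): res(6,10)=2
after path 3 (8→7→3→4, push 11): res(6,10)=2
after path 4 (8→9→3→4, push 4): res(6,10)=2
after path 5 (8→9→6→4, push 1): res(6,10)=2
after path 6 (8→10→6→4, push 4): res(6,10)=6
after path 7 (8→9→10→6→4, push 4): res(6,10)=10

Residual capacity of (6,10): 10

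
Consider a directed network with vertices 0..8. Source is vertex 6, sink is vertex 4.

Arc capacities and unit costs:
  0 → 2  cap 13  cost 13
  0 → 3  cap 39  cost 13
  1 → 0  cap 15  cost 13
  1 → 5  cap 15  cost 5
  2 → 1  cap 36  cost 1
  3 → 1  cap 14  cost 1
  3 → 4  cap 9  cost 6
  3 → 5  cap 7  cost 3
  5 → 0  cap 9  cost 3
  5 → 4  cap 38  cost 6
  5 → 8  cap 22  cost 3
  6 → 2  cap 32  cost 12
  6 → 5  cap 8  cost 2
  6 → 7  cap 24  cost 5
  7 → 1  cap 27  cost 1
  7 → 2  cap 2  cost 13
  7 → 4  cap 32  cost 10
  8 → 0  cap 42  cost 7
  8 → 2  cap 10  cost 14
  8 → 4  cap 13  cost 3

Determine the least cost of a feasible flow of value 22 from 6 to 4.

shortest-cost path #1: 6→5→4 push 8 @ unit cost 8 (adds 64)
shortest-cost path #2: 6→7→4 push 14 @ unit cost 15 (adds 210)
total cost = 274

Minimum cost for 22 units: 274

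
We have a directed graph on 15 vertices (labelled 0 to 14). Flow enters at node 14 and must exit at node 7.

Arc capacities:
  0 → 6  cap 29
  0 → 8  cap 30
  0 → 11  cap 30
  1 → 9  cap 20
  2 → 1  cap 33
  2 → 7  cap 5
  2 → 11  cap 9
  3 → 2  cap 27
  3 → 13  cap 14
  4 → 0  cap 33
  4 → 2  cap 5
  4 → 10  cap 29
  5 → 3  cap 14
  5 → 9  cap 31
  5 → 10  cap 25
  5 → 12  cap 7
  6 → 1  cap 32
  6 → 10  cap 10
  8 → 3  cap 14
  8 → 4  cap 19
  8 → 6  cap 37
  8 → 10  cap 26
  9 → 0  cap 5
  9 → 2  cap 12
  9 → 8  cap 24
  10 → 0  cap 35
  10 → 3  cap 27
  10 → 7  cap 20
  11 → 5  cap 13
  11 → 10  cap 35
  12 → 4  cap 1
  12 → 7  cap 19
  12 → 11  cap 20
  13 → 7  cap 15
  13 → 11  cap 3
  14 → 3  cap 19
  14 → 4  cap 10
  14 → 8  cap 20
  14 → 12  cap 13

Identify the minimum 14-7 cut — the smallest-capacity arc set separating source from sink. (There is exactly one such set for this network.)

Min-cut arcs: {(2,7), (3,13), (10,7), (12,7)} (total capacity 58)

augment #1: 14→12→7 push 13
augment #2: 14→3→2→7 push 5
augment #3: 14→3→13→7 push 14
augment #4: 14→4→10→7 push 10
augment #5: 14→8→10→7 push 10
augment #6: 14→8→3→2→11→5→12→7 push 6
max flow = 58; residual-reachable set from 14 gives S-side
cut edges (S→T): {(2,7), (3,13), (10,7), (12,7)} total cap 58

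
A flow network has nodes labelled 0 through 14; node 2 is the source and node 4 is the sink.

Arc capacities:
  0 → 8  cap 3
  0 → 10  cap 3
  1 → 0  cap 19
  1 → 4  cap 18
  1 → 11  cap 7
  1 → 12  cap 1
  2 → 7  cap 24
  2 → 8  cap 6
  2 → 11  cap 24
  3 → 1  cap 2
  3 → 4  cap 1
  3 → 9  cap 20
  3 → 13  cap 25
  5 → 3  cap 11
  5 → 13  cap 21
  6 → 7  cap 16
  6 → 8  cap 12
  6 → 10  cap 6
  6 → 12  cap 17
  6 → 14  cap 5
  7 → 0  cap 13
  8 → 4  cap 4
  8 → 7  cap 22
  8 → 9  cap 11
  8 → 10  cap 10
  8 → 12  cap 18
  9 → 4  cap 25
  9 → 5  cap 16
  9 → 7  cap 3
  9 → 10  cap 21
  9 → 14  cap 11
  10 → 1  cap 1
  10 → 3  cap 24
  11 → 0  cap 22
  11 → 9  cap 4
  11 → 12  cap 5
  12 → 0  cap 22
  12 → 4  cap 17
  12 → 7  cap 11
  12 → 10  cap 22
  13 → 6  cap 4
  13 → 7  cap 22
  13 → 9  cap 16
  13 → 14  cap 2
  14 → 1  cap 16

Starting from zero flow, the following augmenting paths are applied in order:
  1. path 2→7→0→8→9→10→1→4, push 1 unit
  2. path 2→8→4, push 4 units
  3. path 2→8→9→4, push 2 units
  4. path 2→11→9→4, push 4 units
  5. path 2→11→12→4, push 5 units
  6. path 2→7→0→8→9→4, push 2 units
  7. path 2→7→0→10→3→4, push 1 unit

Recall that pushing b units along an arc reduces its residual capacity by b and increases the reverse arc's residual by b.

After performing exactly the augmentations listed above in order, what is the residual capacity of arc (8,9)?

Residual capacity of (8,9): 6

after path 1 (2→7→0→8→9→10→1→4, push 1): res(8,9)=10
after path 2 (2→8→4, push 4): res(8,9)=10
after path 3 (2→8→9→4, push 2): res(8,9)=8
after path 4 (2→11→9→4, push 4): res(8,9)=8
after path 5 (2→11→12→4, push 5): res(8,9)=8
after path 6 (2→7→0→8→9→4, push 2): res(8,9)=6
after path 7 (2→7→0→10→3→4, push 1): res(8,9)=6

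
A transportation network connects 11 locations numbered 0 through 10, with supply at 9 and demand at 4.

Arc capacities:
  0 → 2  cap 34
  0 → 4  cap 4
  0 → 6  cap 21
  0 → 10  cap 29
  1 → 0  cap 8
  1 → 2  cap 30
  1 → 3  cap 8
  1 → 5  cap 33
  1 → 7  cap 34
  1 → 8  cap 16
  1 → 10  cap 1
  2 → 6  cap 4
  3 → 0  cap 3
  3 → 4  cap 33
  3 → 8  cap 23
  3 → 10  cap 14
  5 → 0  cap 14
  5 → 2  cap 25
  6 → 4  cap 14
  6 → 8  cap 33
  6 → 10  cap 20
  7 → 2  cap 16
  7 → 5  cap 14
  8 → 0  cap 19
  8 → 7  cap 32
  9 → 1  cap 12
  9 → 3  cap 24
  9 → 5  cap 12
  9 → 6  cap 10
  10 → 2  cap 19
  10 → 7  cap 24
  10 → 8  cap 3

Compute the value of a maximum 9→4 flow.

augment #1: 9→3→4 bottleneck 24, total now 24
augment #2: 9→6→4 bottleneck 10, total now 34
augment #3: 9→1→0→4 bottleneck 4, total now 38
augment #4: 9→1→3→4 bottleneck 8, total now 46
augment #5: 9→5→0→6→4 bottleneck 4, total now 50

Maximum flow value: 50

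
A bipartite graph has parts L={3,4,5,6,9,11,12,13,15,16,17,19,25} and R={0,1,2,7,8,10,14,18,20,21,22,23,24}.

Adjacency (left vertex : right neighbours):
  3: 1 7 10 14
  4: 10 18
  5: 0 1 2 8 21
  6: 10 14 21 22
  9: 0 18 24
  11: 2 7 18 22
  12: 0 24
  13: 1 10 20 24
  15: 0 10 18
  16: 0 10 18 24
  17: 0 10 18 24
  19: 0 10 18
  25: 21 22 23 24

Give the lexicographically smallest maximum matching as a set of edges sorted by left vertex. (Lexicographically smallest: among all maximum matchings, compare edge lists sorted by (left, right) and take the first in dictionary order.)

|M| = 10 (so the lex-smallest maximum matching has 10 edges)
process left vertices in ascending order; for each, take the smallest-labelled available neighbour that still permits 10 edges overall, or leave it unmatched if none does
lex-smallest matching: {3-1, 4-10, 5-2, 6-14, 9-0, 11-7, 12-24, 13-20, 15-18, 25-21}

Lex-smallest maximum matching: {(3,1), (4,10), (5,2), (6,14), (9,0), (11,7), (12,24), (13,20), (15,18), (25,21)}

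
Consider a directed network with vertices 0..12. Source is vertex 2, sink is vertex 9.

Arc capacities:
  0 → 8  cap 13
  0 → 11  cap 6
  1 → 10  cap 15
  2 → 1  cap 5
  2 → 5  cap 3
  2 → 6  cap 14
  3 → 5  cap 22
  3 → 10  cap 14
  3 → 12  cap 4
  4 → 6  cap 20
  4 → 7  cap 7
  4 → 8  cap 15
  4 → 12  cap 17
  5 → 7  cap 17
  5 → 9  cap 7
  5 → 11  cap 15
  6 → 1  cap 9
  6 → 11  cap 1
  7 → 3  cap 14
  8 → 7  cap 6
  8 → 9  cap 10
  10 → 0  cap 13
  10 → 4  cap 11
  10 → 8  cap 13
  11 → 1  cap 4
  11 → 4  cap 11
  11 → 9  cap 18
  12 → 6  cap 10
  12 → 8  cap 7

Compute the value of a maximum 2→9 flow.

augment #1: 2→5→9 bottleneck 3, total now 3
augment #2: 2→6→11→9 bottleneck 1, total now 4
augment #3: 2→1→10→8→9 bottleneck 5, total now 9
augment #4: 2→6→1→10→8→9 bottleneck 5, total now 14
augment #5: 2→6→1→10→0→11→9 bottleneck 4, total now 18

Maximum flow value: 18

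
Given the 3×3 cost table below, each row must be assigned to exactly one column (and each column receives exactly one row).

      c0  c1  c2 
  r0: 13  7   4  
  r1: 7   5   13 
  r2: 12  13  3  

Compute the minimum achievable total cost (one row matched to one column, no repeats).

Minimum assignment cost: 17

optimal assignment: row0→col1 (cost 7), row1→col0 (cost 7), row2→col2 (cost 3)
total = 7 + 7 + 3 = 17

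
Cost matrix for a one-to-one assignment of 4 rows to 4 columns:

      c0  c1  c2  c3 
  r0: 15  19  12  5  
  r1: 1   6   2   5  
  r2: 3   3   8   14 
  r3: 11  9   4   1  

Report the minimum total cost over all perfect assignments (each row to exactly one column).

Minimum assignment cost: 13

optimal assignment: row0→col3 (cost 5), row1→col0 (cost 1), row2→col1 (cost 3), row3→col2 (cost 4)
total = 5 + 1 + 3 + 4 = 13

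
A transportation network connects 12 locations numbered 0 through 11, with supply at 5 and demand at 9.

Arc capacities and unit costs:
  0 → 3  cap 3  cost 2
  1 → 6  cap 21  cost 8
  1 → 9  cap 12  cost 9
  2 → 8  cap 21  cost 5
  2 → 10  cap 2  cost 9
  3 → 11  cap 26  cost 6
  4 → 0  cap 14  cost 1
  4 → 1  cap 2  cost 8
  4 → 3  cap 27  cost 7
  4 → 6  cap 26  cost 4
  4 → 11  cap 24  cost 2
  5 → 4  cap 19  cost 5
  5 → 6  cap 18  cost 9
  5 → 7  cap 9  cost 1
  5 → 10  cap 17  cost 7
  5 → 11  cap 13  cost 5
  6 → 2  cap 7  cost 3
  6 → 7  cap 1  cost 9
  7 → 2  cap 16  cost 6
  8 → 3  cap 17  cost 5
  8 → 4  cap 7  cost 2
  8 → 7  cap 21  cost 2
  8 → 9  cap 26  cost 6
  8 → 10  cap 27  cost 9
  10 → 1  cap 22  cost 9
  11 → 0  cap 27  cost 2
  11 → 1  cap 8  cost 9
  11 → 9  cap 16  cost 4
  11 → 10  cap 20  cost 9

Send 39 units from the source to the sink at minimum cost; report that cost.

shortest-cost path #1: 5→11→9 push 13 @ unit cost 9 (adds 117)
shortest-cost path #2: 5→4→11→9 push 3 @ unit cost 11 (adds 33)
shortest-cost path #3: 5→7→2→8→9 push 9 @ unit cost 18 (adds 162)
shortest-cost path #4: 5→4→1→9 push 2 @ unit cost 22 (adds 44)
shortest-cost path #5: 5→6→2→8→9 push 7 @ unit cost 23 (adds 161)
shortest-cost path #6: 5→10→1→9 push 5 @ unit cost 25 (adds 125)
total cost = 642

Minimum cost for 39 units: 642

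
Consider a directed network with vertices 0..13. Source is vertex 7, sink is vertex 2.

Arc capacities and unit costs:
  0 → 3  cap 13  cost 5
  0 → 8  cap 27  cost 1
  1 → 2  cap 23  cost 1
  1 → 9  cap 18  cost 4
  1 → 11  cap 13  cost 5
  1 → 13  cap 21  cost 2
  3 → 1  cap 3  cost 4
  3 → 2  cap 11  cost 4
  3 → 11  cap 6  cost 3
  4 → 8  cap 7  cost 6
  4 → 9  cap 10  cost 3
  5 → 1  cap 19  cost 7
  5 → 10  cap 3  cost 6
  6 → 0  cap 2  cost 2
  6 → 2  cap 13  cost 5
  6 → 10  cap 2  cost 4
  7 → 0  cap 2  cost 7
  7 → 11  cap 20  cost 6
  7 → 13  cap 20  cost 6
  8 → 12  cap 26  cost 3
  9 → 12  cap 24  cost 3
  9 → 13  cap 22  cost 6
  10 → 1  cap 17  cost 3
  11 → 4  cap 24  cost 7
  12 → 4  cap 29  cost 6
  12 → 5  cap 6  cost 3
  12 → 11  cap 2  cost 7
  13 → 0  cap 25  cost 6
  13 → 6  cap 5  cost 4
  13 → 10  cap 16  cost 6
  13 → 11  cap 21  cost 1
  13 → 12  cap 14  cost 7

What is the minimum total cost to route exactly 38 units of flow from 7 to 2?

shortest-cost path #1: 7→13→6→2 push 5 @ unit cost 15 (adds 75)
shortest-cost path #2: 7→0→3→2 push 2 @ unit cost 16 (adds 32)
shortest-cost path #3: 7→13→10→1→2 push 15 @ unit cost 16 (adds 240)
shortest-cost path #4: 7→11→4→9→12→5→1→2 push 6 @ unit cost 30 (adds 180)
shortest-cost path #5: 7→11→4→9→13→10→1→2 push 1 @ unit cost 32 (adds 32)
shortest-cost path #6: 7→11→4→9→13→0→3→2 push 3 @ unit cost 37 (adds 111)
shortest-cost path #7: 7→11→4→8→12→9→13→0→3→2 push 6 @ unit cost 40 (adds 240)
total cost = 910

Minimum cost for 38 units: 910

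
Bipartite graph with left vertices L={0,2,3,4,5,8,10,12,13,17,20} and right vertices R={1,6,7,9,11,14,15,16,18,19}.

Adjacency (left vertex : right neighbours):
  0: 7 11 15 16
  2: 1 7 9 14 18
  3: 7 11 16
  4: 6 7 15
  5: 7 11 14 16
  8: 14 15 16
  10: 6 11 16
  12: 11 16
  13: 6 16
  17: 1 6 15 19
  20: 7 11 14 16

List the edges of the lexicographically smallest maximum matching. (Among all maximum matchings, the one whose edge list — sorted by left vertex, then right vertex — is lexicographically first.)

|M| = 8 (so the lex-smallest maximum matching has 8 edges)
process left vertices in ascending order; for each, take the smallest-labelled available neighbour that still permits 8 edges overall, or leave it unmatched if none does
lex-smallest matching: {0-7, 2-1, 3-11, 4-6, 5-14, 8-15, 10-16, 17-19}

Lex-smallest maximum matching: {(0,7), (2,1), (3,11), (4,6), (5,14), (8,15), (10,16), (17,19)}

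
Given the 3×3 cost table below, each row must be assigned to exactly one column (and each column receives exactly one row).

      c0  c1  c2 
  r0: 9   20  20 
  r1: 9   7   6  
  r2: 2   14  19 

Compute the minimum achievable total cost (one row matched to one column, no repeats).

Minimum assignment cost: 28

optimal assignment: row0→col1 (cost 20), row1→col2 (cost 6), row2→col0 (cost 2)
total = 20 + 6 + 2 = 28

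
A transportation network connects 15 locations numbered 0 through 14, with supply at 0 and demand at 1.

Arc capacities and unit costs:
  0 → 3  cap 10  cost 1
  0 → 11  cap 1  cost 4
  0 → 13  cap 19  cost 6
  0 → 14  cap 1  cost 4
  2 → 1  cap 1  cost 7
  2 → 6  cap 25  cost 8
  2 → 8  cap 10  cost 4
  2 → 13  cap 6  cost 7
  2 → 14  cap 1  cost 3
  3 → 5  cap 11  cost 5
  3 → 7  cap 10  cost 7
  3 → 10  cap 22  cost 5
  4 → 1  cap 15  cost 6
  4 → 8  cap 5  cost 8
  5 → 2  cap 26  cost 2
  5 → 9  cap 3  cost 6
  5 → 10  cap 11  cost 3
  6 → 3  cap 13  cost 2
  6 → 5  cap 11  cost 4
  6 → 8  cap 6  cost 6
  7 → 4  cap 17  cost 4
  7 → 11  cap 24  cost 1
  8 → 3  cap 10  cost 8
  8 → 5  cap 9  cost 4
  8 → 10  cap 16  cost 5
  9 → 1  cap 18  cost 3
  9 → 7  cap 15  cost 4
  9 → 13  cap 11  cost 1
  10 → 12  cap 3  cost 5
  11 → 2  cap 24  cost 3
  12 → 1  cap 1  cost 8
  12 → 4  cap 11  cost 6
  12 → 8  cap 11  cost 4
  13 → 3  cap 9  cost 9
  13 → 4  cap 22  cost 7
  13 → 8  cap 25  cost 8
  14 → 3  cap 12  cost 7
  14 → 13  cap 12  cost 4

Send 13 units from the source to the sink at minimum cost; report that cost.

Minimum cost for 13 units: 223

shortest-cost path #1: 0→11→2→1 push 1 @ unit cost 14 (adds 14)
shortest-cost path #2: 0→3→5→9→1 push 3 @ unit cost 15 (adds 45)
shortest-cost path #3: 0→3→7→4→1 push 7 @ unit cost 18 (adds 126)
shortest-cost path #4: 0→13→4→1 push 2 @ unit cost 19 (adds 38)
total cost = 223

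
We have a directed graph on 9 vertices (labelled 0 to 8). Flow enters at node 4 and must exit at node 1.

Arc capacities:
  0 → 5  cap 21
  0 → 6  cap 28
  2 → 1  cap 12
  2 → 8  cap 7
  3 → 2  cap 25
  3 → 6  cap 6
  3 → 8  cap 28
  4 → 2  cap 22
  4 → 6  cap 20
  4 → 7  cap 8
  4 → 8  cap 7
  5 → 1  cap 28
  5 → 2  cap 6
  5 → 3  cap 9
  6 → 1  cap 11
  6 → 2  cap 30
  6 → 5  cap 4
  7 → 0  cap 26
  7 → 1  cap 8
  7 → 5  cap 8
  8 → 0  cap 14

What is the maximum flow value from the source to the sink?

augment #1: 4→2→1 bottleneck 12, total now 12
augment #2: 4→6→1 bottleneck 11, total now 23
augment #3: 4→7→1 bottleneck 8, total now 31
augment #4: 4→6→5→1 bottleneck 4, total now 35
augment #5: 4→8→0→5→1 bottleneck 7, total now 42
augment #6: 4→2→8→0→5→1 bottleneck 7, total now 49

Maximum flow value: 49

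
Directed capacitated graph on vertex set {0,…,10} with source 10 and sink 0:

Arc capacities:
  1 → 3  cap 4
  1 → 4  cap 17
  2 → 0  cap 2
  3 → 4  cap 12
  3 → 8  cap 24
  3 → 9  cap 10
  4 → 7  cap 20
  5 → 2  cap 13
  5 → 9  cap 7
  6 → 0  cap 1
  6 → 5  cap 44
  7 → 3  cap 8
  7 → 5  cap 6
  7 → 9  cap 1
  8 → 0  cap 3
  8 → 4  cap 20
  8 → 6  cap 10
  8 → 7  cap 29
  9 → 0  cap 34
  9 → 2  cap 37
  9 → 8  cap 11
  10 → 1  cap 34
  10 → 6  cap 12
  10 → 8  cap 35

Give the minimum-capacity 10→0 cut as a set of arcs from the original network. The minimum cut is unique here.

Min-cut arcs: {(2,0), (3,9), (5,9), (6,0), (7,9), (8,0)} (total capacity 24)

augment #1: 10→6→0 push 1
augment #2: 10→8→0 push 3
augment #3: 10→1→3→9→0 push 4
augment #4: 10→6→5→2→0 push 2
augment #5: 10→6→5→9→0 push 7
augment #6: 10→8→7→9→0 push 1
augment #7: 10→8→7→3→9→0 push 6
max flow = 24; residual-reachable set from 10 gives S-side
cut edges (S→T): {(2,0), (3,9), (5,9), (6,0), (7,9), (8,0)} total cap 24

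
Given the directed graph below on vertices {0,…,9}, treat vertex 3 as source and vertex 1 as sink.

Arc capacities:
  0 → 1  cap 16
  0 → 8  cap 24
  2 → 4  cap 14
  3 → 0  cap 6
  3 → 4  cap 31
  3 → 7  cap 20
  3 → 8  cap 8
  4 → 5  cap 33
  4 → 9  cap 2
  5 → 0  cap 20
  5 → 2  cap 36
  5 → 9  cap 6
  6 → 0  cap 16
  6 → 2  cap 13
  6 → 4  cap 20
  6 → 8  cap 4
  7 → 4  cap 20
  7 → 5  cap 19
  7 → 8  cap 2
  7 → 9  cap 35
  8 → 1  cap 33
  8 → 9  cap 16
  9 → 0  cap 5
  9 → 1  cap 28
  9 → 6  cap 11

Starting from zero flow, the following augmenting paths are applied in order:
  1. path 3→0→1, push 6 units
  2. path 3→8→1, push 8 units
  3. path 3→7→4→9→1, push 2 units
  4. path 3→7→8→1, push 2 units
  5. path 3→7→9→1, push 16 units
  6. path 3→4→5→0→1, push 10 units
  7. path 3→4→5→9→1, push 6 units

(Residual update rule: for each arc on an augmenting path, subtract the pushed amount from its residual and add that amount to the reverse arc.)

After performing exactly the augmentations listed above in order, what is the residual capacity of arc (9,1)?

after path 1 (3→0→1, push 6): res(9,1)=28
after path 2 (3→8→1, push 8): res(9,1)=28
after path 3 (3→7→4→9→1, push 2): res(9,1)=26
after path 4 (3→7→8→1, push 2): res(9,1)=26
after path 5 (3→7→9→1, push 16): res(9,1)=10
after path 6 (3→4→5→0→1, push 10): res(9,1)=10
after path 7 (3→4→5→9→1, push 6): res(9,1)=4

Residual capacity of (9,1): 4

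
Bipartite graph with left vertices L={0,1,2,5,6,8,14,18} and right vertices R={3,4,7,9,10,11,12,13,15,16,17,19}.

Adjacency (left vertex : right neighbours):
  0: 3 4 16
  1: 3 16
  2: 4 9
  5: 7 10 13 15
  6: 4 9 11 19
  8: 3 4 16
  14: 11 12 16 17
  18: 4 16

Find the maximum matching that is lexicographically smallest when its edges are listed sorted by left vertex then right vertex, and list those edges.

|M| = 7 (so the lex-smallest maximum matching has 7 edges)
process left vertices in ascending order; for each, take the smallest-labelled available neighbour that still permits 7 edges overall, or leave it unmatched if none does
lex-smallest matching: {0-3, 1-16, 2-9, 5-7, 6-11, 8-4, 14-12}

Lex-smallest maximum matching: {(0,3), (1,16), (2,9), (5,7), (6,11), (8,4), (14,12)}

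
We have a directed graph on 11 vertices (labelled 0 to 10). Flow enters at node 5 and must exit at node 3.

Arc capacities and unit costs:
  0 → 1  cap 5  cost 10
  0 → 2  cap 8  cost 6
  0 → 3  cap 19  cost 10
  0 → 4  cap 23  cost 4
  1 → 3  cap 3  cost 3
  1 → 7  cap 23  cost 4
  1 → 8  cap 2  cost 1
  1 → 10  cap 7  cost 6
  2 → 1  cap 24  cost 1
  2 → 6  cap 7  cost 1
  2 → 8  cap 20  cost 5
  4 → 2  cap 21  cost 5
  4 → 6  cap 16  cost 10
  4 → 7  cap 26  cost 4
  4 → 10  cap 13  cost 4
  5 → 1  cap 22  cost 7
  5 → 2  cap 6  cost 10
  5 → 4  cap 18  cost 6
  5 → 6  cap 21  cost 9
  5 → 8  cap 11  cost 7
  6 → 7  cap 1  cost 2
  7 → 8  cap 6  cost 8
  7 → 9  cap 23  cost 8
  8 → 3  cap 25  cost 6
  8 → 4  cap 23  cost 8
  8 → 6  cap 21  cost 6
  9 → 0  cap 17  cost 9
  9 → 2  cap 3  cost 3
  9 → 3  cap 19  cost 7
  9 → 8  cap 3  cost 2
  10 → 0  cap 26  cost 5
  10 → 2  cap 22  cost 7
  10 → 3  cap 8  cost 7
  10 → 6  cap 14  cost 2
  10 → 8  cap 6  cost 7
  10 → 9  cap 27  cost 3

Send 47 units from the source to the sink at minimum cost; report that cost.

shortest-cost path #1: 5→1→3 push 3 @ unit cost 10 (adds 30)
shortest-cost path #2: 5→8→3 push 11 @ unit cost 13 (adds 143)
shortest-cost path #3: 5→1→8→3 push 2 @ unit cost 14 (adds 28)
shortest-cost path #4: 5→4→10→3 push 8 @ unit cost 17 (adds 136)
shortest-cost path #5: 5→4→10→9→3 push 5 @ unit cost 20 (adds 100)
shortest-cost path #6: 5→2→8→3 push 6 @ unit cost 21 (adds 126)
shortest-cost path #7: 5→4→2→8→3 push 5 @ unit cost 22 (adds 110)
shortest-cost path #8: 5→1→10→9→3 push 7 @ unit cost 23 (adds 161)
total cost = 834

Minimum cost for 47 units: 834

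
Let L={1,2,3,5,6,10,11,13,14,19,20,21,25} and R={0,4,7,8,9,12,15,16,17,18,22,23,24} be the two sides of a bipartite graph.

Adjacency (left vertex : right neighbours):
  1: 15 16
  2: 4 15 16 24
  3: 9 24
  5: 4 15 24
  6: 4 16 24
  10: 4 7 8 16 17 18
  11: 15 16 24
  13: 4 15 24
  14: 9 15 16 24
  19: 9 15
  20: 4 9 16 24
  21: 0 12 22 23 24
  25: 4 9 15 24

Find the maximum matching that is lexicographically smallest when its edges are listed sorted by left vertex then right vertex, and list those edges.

|M| = 7 (so the lex-smallest maximum matching has 7 edges)
process left vertices in ascending order; for each, take the smallest-labelled available neighbour that still permits 7 edges overall, or leave it unmatched if none does
lex-smallest matching: {1-15, 2-4, 3-9, 5-24, 6-16, 10-7, 21-0}

Lex-smallest maximum matching: {(1,15), (2,4), (3,9), (5,24), (6,16), (10,7), (21,0)}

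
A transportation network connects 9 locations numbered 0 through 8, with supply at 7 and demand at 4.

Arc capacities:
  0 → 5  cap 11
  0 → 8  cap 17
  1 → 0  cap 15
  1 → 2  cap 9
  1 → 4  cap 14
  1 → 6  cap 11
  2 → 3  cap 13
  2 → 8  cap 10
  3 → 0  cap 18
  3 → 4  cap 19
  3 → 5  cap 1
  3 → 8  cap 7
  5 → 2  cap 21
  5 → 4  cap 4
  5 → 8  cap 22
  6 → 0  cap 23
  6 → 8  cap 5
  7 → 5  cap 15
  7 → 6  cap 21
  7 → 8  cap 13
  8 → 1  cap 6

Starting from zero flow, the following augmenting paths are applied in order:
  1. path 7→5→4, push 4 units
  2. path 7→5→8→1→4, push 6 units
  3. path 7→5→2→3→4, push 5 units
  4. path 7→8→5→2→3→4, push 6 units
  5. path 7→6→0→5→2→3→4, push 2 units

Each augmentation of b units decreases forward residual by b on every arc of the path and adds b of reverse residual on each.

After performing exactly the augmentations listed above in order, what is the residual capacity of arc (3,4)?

Residual capacity of (3,4): 6

after path 1 (7→5→4, push 4): res(3,4)=19
after path 2 (7→5→8→1→4, push 6): res(3,4)=19
after path 3 (7→5→2→3→4, push 5): res(3,4)=14
after path 4 (7→8→5→2→3→4, push 6): res(3,4)=8
after path 5 (7→6→0→5→2→3→4, push 2): res(3,4)=6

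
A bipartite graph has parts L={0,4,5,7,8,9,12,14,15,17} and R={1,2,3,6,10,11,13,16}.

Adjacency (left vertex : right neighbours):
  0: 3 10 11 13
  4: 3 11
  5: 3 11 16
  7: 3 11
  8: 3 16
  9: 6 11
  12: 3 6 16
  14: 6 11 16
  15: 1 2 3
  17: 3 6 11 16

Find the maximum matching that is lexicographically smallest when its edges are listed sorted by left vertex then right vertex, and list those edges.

|M| = 6 (so the lex-smallest maximum matching has 6 edges)
process left vertices in ascending order; for each, take the smallest-labelled available neighbour that still permits 6 edges overall, or leave it unmatched if none does
lex-smallest matching: {0-10, 4-3, 5-11, 8-16, 9-6, 15-1}

Lex-smallest maximum matching: {(0,10), (4,3), (5,11), (8,16), (9,6), (15,1)}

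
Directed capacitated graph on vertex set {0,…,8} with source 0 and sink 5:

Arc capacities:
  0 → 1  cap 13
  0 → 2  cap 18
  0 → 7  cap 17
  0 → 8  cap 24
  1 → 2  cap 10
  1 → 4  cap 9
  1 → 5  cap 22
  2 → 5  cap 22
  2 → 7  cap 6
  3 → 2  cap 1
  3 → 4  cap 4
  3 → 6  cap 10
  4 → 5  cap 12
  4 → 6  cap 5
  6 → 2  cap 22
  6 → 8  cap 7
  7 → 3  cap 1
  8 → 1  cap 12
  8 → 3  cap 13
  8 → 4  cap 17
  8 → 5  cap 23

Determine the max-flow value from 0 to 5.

Maximum flow value: 56

augment #1: 0→1→5 bottleneck 13, total now 13
augment #2: 0→2→5 bottleneck 18, total now 31
augment #3: 0→8→5 bottleneck 23, total now 54
augment #4: 0→8→1→5 bottleneck 1, total now 55
augment #5: 0→7→3→2→5 bottleneck 1, total now 56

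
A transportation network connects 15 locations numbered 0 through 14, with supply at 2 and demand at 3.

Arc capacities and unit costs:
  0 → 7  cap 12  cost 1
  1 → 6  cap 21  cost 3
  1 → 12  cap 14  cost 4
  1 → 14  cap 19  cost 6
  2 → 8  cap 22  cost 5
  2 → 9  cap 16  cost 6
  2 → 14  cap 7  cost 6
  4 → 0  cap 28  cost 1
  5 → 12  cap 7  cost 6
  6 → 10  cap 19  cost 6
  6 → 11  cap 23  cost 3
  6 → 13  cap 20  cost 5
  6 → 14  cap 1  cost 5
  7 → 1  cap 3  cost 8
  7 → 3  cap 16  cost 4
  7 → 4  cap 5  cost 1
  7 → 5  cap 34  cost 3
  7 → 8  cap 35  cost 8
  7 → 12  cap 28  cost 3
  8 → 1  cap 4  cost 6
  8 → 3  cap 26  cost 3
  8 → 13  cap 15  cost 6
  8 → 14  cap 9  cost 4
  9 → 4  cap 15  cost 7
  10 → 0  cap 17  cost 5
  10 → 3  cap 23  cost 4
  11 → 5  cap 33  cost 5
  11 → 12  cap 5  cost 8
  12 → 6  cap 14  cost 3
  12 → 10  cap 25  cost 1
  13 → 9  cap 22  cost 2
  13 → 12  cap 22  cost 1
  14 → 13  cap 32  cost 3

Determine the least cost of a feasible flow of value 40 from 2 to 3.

Minimum cost for 40 units: 490

shortest-cost path #1: 2→8→3 push 22 @ unit cost 8 (adds 176)
shortest-cost path #2: 2→14→13→12→10→3 push 7 @ unit cost 15 (adds 105)
shortest-cost path #3: 2→9→4→0→7→3 push 11 @ unit cost 19 (adds 209)
total cost = 490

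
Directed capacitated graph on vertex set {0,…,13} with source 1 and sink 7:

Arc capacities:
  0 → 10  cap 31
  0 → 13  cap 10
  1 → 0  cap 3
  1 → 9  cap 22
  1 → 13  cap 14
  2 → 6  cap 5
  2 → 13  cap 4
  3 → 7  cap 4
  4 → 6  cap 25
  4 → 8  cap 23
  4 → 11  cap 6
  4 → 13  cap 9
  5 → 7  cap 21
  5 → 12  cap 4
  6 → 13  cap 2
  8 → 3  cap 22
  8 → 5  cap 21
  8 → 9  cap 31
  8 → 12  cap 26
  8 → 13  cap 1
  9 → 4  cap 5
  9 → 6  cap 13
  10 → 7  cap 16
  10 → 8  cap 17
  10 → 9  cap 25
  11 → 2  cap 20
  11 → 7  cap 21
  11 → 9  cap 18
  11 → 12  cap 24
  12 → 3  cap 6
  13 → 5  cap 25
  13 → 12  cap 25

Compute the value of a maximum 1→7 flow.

Maximum flow value: 24

augment #1: 1→0→10→7 bottleneck 3, total now 3
augment #2: 1→13→5→7 bottleneck 14, total now 17
augment #3: 1→9→4→11→7 bottleneck 5, total now 22
augment #4: 1→9→6→13→5→7 bottleneck 2, total now 24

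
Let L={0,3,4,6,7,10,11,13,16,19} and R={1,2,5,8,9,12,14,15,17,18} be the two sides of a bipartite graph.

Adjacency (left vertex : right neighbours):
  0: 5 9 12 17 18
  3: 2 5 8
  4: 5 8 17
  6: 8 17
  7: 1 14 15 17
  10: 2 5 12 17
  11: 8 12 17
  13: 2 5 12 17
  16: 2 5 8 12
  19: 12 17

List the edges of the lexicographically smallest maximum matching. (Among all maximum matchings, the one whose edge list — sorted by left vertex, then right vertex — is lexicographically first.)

Lex-smallest maximum matching: {(0,9), (3,2), (4,5), (6,8), (7,1), (10,12), (11,17)}

|M| = 7 (so the lex-smallest maximum matching has 7 edges)
process left vertices in ascending order; for each, take the smallest-labelled available neighbour that still permits 7 edges overall, or leave it unmatched if none does
lex-smallest matching: {0-9, 3-2, 4-5, 6-8, 7-1, 10-12, 11-17}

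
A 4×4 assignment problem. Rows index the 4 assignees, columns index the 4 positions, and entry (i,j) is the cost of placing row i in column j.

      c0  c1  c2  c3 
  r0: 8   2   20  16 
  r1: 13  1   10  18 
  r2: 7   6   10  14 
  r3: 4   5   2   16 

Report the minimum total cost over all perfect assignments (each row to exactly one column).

Minimum assignment cost: 25

optimal assignment: row0→col0 (cost 8), row1→col1 (cost 1), row2→col3 (cost 14), row3→col2 (cost 2)
total = 8 + 1 + 14 + 2 = 25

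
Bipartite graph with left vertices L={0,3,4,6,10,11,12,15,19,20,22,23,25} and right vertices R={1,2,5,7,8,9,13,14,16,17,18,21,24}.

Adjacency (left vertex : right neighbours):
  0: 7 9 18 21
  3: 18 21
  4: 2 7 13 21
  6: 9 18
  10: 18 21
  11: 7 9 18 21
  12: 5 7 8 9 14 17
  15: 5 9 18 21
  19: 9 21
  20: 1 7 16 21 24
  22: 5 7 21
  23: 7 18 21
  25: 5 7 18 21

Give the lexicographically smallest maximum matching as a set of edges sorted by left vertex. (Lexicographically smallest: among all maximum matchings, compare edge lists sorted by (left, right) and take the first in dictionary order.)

Lex-smallest maximum matching: {(0,7), (3,18), (4,2), (6,9), (10,21), (12,8), (15,5), (20,1)}

|M| = 8 (so the lex-smallest maximum matching has 8 edges)
process left vertices in ascending order; for each, take the smallest-labelled available neighbour that still permits 8 edges overall, or leave it unmatched if none does
lex-smallest matching: {0-7, 3-18, 4-2, 6-9, 10-21, 12-8, 15-5, 20-1}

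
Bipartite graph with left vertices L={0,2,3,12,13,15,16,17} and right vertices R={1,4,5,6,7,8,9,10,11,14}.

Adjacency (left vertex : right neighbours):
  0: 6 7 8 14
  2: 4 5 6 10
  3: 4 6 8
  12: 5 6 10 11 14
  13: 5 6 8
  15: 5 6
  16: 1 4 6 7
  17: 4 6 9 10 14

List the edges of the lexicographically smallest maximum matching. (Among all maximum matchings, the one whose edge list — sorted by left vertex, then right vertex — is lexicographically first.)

|M| = 8 (so the lex-smallest maximum matching has 8 edges)
process left vertices in ascending order; for each, take the smallest-labelled available neighbour that still permits 8 edges overall, or leave it unmatched if none does
lex-smallest matching: {0-6, 2-10, 3-4, 12-11, 13-8, 15-5, 16-1, 17-9}

Lex-smallest maximum matching: {(0,6), (2,10), (3,4), (12,11), (13,8), (15,5), (16,1), (17,9)}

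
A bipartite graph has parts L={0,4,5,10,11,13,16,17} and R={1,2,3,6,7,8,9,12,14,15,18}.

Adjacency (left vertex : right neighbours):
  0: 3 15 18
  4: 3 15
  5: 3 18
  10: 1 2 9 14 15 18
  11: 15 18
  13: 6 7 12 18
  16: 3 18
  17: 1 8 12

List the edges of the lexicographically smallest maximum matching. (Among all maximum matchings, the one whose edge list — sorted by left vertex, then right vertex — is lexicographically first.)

Lex-smallest maximum matching: {(0,3), (4,15), (5,18), (10,1), (13,6), (17,8)}

|M| = 6 (so the lex-smallest maximum matching has 6 edges)
process left vertices in ascending order; for each, take the smallest-labelled available neighbour that still permits 6 edges overall, or leave it unmatched if none does
lex-smallest matching: {0-3, 4-15, 5-18, 10-1, 13-6, 17-8}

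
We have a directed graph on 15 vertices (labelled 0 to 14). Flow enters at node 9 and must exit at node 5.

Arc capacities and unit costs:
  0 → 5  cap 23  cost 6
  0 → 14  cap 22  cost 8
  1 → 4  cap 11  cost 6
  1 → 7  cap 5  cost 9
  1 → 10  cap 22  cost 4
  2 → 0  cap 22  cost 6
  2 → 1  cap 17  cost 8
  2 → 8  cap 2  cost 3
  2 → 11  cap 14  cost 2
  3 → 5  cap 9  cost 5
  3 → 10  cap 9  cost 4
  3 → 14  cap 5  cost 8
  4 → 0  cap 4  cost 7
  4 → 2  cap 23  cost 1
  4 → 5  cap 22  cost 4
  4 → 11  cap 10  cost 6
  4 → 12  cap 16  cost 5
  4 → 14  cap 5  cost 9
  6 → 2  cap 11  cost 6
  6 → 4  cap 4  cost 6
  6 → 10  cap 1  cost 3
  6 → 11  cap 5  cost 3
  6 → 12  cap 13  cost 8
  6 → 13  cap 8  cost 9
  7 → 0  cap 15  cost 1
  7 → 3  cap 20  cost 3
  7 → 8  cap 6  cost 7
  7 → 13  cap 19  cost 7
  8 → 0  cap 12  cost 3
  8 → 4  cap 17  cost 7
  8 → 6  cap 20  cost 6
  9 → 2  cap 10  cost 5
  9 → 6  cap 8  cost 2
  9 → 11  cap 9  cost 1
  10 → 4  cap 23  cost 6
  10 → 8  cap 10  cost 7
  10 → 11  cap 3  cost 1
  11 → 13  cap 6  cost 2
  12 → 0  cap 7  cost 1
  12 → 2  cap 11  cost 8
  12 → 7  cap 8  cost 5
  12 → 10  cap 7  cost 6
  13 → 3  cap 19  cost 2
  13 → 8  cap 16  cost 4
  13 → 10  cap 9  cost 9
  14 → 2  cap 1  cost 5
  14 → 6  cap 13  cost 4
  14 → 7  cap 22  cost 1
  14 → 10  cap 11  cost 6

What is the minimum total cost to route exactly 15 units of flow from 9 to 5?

Minimum cost for 15 units: 191

shortest-cost path #1: 9→11→13→3→5 push 6 @ unit cost 10 (adds 60)
shortest-cost path #2: 9→6→4→5 push 4 @ unit cost 12 (adds 48)
shortest-cost path #3: 9→6→10→4→5 push 1 @ unit cost 15 (adds 15)
shortest-cost path #4: 9→2→0→5 push 4 @ unit cost 17 (adds 68)
total cost = 191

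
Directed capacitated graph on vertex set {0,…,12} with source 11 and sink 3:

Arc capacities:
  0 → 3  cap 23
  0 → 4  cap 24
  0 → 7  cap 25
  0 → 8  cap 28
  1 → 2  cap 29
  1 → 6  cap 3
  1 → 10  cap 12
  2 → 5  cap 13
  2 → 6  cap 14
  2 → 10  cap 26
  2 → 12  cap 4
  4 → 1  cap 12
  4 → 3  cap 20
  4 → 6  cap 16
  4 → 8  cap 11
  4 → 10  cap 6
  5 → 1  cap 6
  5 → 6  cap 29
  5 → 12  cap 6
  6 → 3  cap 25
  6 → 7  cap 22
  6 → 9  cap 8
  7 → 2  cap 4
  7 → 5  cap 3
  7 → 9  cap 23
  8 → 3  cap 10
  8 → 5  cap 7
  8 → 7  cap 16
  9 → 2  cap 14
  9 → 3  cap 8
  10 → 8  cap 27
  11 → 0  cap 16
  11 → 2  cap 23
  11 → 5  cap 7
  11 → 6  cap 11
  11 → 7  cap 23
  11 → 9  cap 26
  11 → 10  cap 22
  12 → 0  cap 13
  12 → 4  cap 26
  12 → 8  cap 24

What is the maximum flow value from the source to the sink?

augment #1: 11→0→3 bottleneck 16, total now 16
augment #2: 11→6→3 bottleneck 11, total now 27
augment #3: 11→9→3 bottleneck 8, total now 35
augment #4: 11→2→6→3 bottleneck 14, total now 49
augment #5: 11→10→8→3 bottleneck 10, total now 59
augment #6: 11→2→12→0→3 bottleneck 4, total now 63
augment #7: 11→5→12→0→3 bottleneck 3, total now 66
augment #8: 11→5→12→4→3 bottleneck 3, total now 69

Maximum flow value: 69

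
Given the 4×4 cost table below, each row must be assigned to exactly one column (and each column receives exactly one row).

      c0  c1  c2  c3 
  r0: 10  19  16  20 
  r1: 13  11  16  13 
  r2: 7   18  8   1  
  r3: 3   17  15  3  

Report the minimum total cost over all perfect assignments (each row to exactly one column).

Minimum assignment cost: 31

optimal assignment: row0→col2 (cost 16), row1→col1 (cost 11), row2→col3 (cost 1), row3→col0 (cost 3)
total = 16 + 11 + 1 + 3 = 31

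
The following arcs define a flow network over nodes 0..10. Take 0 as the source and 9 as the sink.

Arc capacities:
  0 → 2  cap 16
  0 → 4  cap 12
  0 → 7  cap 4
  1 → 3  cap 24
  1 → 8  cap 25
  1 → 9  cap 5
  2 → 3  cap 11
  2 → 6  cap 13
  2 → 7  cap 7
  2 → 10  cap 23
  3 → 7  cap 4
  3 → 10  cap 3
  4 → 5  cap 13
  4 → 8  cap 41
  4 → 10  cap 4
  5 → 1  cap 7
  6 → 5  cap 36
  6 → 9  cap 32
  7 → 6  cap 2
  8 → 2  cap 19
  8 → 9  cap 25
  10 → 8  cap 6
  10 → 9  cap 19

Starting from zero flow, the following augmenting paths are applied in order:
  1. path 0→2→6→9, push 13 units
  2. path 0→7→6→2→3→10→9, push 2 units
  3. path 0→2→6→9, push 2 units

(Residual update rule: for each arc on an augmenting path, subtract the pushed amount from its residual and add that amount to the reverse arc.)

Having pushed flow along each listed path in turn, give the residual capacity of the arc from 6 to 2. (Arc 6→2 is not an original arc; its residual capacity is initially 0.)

Residual capacity of (6,2): 13

after path 1 (0→2→6→9, push 13): res(6,2)=13
after path 2 (0→7→6→2→3→10→9, push 2): res(6,2)=11
after path 3 (0→2→6→9, push 2): res(6,2)=13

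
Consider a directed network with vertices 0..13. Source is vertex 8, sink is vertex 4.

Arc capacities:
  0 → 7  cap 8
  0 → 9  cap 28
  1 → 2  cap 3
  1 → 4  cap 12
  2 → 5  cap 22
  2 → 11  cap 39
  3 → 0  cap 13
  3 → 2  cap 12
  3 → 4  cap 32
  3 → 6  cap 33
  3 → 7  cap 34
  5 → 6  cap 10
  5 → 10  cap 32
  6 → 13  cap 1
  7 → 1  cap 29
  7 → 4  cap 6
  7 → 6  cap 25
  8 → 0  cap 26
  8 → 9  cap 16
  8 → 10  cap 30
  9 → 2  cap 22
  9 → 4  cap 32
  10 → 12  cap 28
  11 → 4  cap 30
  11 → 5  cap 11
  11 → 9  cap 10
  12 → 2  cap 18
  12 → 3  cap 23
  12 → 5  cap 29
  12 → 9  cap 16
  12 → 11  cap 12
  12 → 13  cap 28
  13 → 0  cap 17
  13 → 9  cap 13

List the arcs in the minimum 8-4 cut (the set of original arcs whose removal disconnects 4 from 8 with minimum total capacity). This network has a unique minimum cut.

Min-cut arcs: {(8,0), (8,9), (10,12)} (total capacity 70)

augment #1: 8→9→4 push 16
augment #2: 8→0→7→4 push 6
augment #3: 8→0→9→4 push 16
augment #4: 8→0→7→1→4 push 2
augment #5: 8→10→12→3→4 push 23
augment #6: 8→10→12→11→4 push 5
augment #7: 8→0→9→2→11→4 push 2
max flow = 70; residual-reachable set from 8 gives S-side
cut edges (S→T): {(8,0), (8,9), (10,12)} total cap 70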